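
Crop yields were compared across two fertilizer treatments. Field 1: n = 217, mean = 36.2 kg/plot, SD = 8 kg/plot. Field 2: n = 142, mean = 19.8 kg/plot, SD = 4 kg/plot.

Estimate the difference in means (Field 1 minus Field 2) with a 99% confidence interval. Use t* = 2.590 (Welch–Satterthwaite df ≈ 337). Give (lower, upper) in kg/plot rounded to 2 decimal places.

SE₁ = s₁/√n₁ = 8/√217 = 0.5431; SE₂ = 4/√142 = 0.3357.
Independent samples, unequal variances: SE_diff = √(SE₁² + SE₂²) = √(0.29495761 + 0.11269449) = 0.6385.
t* = 2.590, so margin of error = 2.590 × 0.6385 = 1.6537.
Difference in means = 36.2 − 19.8 = 16.4000.
16.4000 ± 1.6537 → (14.75, 18.05).

(14.75, 18.05)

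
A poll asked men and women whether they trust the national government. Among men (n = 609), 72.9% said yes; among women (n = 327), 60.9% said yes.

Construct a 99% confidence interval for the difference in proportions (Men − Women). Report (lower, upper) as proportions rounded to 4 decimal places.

SE₁ = √(p̂₁(1−p̂₁)/n₁) = √(0.7290·0.2710/609) = 0.01801; SE₂ = √(0.6090·0.3910/327) = 0.02699.
Independent samples: SE of the difference = √(SE₁² + SE₂²) = √(0.0003243601 + 0.0007284601) = 0.03245.
z* for 99% confidence is 2.576, so the margin of error is 2.576 × 0.03245 = 0.08359.
Point estimate p̂₁ − p̂₂ = 0.7290 − 0.6090 = 0.1200.
0.1200 ± 0.08359 → (0.0364, 0.2036).

(0.0364, 0.2036)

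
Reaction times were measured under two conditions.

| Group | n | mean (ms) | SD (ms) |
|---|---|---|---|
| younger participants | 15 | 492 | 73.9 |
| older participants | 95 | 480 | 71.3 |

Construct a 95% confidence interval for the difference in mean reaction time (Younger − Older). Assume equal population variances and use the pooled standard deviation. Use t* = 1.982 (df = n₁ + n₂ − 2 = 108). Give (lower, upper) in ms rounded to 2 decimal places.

(-27.45, 51.45)

s_p = √[((n₁−1)s₁² + (n₂−1)s₂²)/(n₁+n₂−2)] = √[(14·73.9² + 94·71.3²)/108] = 71.6424.
SE = 71.6424·√(1/15 + 1/95) = 19.9049.
With t* = 1.982, margin = 1.982 × 19.9049 = 39.4515.
x̄₁ − x̄₂ = 492 − 480 = 12.0000; interval 12.0000 ± 39.4515 = (-27.45, 51.45).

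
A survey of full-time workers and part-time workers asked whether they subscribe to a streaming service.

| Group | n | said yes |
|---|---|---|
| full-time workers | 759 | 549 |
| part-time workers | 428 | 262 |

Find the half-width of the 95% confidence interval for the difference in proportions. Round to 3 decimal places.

Sample proportions: 549/759 = 0.7233, 262/428 = 0.6121.
Each SE is √(p̂(1−p̂)/n): √(0.7233·0.2767/759) = 0.01624 and √(0.6121·0.3879/428) = 0.02355.
SE(p̂₁ − p̂₂) = √(SE₁² + SE₂²) = √(0.0002637376 + 0.0005546025) = 0.02861, since the two samples are independent.
At 95% confidence z* = 1.960; margin = 1.960 × 0.02861 = 0.05608.

0.056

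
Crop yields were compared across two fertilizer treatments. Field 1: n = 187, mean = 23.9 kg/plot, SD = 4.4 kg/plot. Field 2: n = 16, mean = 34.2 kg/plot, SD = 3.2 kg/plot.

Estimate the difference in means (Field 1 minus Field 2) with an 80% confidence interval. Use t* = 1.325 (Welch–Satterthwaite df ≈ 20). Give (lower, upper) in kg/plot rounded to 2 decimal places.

Per-group SEs: s₁/√n₁ = 4.4/√187 = 0.3218, s₂/√n₂ = 3.2/√16 = 0.8000.
Unpooled SE of the difference: √(0.10355524 + 0.64) = 0.8623.
Margin of error = t* · SE = 1.325 × 0.8623 = 1.1425.
x̄₁ − x̄₂ = 23.9 − 34.2 = -10.3000.
CI: -10.3000 ± 1.1425 = (-11.44, -9.16).

(-11.44, -9.16)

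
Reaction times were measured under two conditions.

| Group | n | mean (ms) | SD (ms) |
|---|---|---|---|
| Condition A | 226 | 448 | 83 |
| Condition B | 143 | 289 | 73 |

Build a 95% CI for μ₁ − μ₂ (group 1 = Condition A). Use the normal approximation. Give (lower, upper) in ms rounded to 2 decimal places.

SE₁ = s₁/√n₁ = 83/√226 = 5.5211; SE₂ = 73/√143 = 6.1046.
Independent samples, unequal variances: SE_diff = √(SE₁² + SE₂²) = √(30.48254521 + 37.26614116) = 8.2310.
z* = 1.960, so margin of error = 1.960 × 8.2310 = 16.1328.
Difference in means = 448 − 289 = 159.0000.
159.0000 ± 16.1328 → (142.87, 175.13).

(142.87, 175.13)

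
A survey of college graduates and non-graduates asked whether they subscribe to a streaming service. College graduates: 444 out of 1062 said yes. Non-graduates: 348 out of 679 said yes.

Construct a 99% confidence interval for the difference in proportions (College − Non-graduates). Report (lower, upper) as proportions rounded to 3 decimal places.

(-0.157, -0.031)

First, p̂₁ = 444/1062 = 0.4181; p̂₂ = 348/679 = 0.5125.
The two standard errors are √(0.4181×0.5819/1062) = 0.01514 and √(0.5125×0.4875/679) = 0.01918.
Because the samples are independent, SE_diff = √(0.01514² + 0.01918²) = 0.02444.
Using z* = 2.576 for 99%, ME = 2.576 × 0.02444 = 0.06296.
p̂₁ − p̂₂ = -0.0944; interval -0.0944 ± 0.06296 gives (-0.157, -0.031).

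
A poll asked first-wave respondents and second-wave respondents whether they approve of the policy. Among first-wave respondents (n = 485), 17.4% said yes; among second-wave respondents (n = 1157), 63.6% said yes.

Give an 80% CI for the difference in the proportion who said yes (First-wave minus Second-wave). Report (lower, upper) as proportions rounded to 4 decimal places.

(-0.4906, -0.4334)

Each SE is √(p̂(1−p̂)/n): √(0.1740·0.8260/485) = 0.01721 and √(0.6360·0.3640/1157) = 0.01415.
SE(p̂₁ − p̂₂) = √(SE₁² + SE₂²) = √(0.0002961841 + 0.0002002225) = 0.02228, since the two samples are independent.
At 80% confidence z* = 1.282; margin = 1.282 × 0.02228 = 0.02856.
The difference is 0.1740 − 0.6360 = -0.4620, so the interval is -0.4620 ± 0.02856 = (-0.4906, -0.4334).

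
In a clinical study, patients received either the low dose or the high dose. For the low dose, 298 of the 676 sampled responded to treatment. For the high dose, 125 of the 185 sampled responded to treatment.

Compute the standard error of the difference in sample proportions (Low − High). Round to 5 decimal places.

First, p̂₁ = 298/676 = 0.4408; p̂₂ = 125/185 = 0.6757.
The two standard errors are √(0.4408×0.5592/676) = 0.01910 and √(0.6757×0.3243/185) = 0.03442.
Because the samples are independent, SE_diff = √(0.01910² + 0.03442²) = 0.03936.

0.03936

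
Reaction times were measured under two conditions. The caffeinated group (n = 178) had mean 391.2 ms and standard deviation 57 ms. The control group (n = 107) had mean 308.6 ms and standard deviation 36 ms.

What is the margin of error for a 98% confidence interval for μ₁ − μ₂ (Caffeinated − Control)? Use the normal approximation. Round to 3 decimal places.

SE₁ = s₁/√n₁ = 57/√178 = 4.2723; SE₂ = 36/√107 = 3.4803.
Independent samples, unequal variances: SE_diff = √(SE₁² + SE₂²) = √(18.25254729 + 12.11248809) = 5.5104.
z* = 2.326, so margin of error = 2.326 × 5.5104 = 12.8172.

12.817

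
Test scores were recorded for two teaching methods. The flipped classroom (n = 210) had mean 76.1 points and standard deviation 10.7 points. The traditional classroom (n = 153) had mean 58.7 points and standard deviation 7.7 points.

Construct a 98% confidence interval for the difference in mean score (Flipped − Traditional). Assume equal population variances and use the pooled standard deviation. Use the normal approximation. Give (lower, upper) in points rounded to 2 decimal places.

s_p = √[((n₁−1)s₁² + (n₂−1)s₂²)/(n₁+n₂−2)] = √[(209·10.7² + 152·7.7²)/361] = 9.5524.
SE = 9.5524·√(1/210 + 1/153) = 1.0153.
With z* = 2.326, margin = 2.326 × 1.0153 = 2.3616.
x̄₁ − x̄₂ = 76.1 − 58.7 = 17.4000; interval 17.4000 ± 2.3616 = (15.04, 19.76).

(15.04, 19.76)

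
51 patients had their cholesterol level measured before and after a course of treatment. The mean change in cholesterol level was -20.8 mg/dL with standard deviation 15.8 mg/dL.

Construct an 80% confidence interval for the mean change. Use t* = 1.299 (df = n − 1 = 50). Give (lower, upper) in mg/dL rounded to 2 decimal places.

(-23.67, -17.93)

Paired design: SE = s_d/√n = 15.8/√51 = 2.2124.
t* = 1.299; margin of error = 1.299 × 2.2124 = 2.8739.
-20.8 ± 2.8739 → (-23.67, -17.93).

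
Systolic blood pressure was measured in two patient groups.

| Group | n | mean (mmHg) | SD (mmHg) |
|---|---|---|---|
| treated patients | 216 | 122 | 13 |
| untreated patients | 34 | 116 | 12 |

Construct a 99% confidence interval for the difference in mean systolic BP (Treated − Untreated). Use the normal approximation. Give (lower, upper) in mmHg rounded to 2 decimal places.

(0.23, 11.77)

SE₁ = s₁/√n₁ = 13/√216 = 0.8845; SE₂ = 12/√34 = 2.0580.
Independent samples, unequal variances: SE_diff = √(SE₁² + SE₂²) = √(0.78234025 + 4.235364) = 2.2400.
z* = 2.576, so margin of error = 2.576 × 2.2400 = 5.7702.
Difference in means = 122 − 116 = 6.0000.
6.0000 ± 5.7702 → (0.23, 11.77).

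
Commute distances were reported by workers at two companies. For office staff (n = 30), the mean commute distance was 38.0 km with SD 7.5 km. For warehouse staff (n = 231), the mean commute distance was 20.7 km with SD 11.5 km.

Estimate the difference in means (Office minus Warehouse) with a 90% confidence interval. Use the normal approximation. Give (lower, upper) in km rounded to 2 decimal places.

Standard errors of each mean: 7.5/√30 = 1.3693 and 11.5/√231 = 0.7566.
SE(x̄₁ − x̄₂) = √(1.3693² + 0.7566²) = 1.5644 for independent samples with unequal variances.
With z* = 1.645, the margin is 1.645 × 1.5644 = 2.5734.
x̄₁ − x̄₂ = 38.0 − 20.7 = 17.3000; the interval is 17.3000 ± 2.5734 = (14.73, 19.87).

(14.73, 19.87)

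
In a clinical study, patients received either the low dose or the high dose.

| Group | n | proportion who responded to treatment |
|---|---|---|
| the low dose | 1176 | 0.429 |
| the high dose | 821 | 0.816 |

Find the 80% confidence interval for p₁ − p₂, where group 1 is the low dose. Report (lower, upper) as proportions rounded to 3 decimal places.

(-0.412, -0.362)

SE₁ = √(p̂₁(1−p̂₁)/n₁) = √(0.4290·0.5710/1176) = 0.01443; SE₂ = √(0.8160·0.1840/821) = 0.01352.
Independent samples: SE of the difference = √(SE₁² + SE₂²) = √(0.0002082249 + 0.0001827904) = 0.01977.
z* for 80% confidence is 1.282, so the margin of error is 1.282 × 0.01977 = 0.02535.
Point estimate p̂₁ − p̂₂ = 0.4290 − 0.8160 = -0.3870.
-0.3870 ± 0.02535 → (-0.412, -0.362).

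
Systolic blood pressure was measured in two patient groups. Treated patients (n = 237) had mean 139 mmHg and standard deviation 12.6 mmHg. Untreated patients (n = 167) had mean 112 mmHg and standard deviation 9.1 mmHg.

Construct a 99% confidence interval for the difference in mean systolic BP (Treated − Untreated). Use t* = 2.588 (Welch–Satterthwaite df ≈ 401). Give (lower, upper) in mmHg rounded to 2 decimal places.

(24.21, 29.79)

Per-group SEs: s₁/√n₁ = 12.6/√237 = 0.8185, s₂/√n₂ = 9.1/√167 = 0.7042.
Unpooled SE of the difference: √(0.66994225 + 0.49589764) = 1.0797.
Margin of error = t* · SE = 2.588 × 1.0797 = 2.7943.
x̄₁ − x̄₂ = 139 − 112 = 27.0000.
CI: 27.0000 ± 2.7943 = (24.21, 29.79).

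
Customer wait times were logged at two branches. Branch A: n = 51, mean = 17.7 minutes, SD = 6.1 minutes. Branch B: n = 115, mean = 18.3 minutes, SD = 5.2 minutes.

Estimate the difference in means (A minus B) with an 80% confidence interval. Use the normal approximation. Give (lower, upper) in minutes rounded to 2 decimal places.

SE₁ = s₁/√n₁ = 6.1/√51 = 0.8542; SE₂ = 5.2/√115 = 0.4849.
Independent samples, unequal variances: SE_diff = √(SE₁² + SE₂²) = √(0.72965764 + 0.23512801) = 0.9822.
z* = 1.282, so margin of error = 1.282 × 0.9822 = 1.2592.
Difference in means = 17.7 − 18.3 = -0.6000.
-0.6000 ± 1.2592 → (-1.86, 0.66).

(-1.86, 0.66)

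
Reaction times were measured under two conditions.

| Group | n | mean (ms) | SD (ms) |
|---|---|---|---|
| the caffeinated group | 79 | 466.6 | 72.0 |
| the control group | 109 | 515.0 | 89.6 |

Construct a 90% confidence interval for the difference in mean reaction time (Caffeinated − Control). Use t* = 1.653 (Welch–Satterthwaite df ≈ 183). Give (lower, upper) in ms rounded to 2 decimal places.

Standard errors of each mean: 72.0/√79 = 8.1006 and 89.6/√109 = 8.5821.
SE(x̄₁ − x̄₂) = √(8.1006² + 8.5821²) = 11.8014 for independent samples with unequal variances.
With t* = 1.653, the margin is 1.653 × 11.8014 = 19.5077.
x̄₁ − x̄₂ = 466.6 − 515.0 = -48.4000; the interval is -48.4000 ± 19.5077 = (-67.91, -28.89).

(-67.91, -28.89)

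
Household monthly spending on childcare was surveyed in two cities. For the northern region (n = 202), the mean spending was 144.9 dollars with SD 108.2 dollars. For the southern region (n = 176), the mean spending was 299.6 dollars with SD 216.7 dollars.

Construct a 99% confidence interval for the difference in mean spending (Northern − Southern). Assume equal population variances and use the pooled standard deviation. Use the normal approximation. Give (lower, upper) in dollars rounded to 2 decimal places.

(-199.24, -110.16)

s_p = √[((n₁−1)s₁² + (n₂−1)s₂²)/(n₁+n₂−2)] = √[(201·108.2² + 175·216.7²)/376] = 167.6731.
SE = 167.6731·√(1/202 + 1/176) = 17.2893.
With z* = 2.576, margin = 2.576 × 17.2893 = 44.5372.
x̄₁ − x̄₂ = 144.9 − 299.6 = -154.7000; interval -154.7000 ± 44.5372 = (-199.24, -110.16).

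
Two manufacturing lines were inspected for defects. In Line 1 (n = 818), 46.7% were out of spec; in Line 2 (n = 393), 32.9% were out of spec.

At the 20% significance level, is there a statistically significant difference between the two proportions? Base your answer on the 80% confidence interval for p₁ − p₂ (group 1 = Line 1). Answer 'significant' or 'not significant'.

Each SE is √(p̂(1−p̂)/n): √(0.4670·0.5330/818) = 0.01744 and √(0.3290·0.6710/393) = 0.02370.
SE(p̂₁ − p̂₂) = √(SE₁² + SE₂²) = √(0.0003041536 + 0.00056169) = 0.02943, since the two samples are independent.
At 80% confidence z* = 1.282; margin = 1.282 × 0.02943 = 0.03773.
The difference is 0.4670 − 0.3290 = 0.1380, so the interval is 0.1380 ± 0.03773 = (0.10027, 0.17573).
The interval (0.10027, 0.17573) does not contain 0, so the difference is significant.

significant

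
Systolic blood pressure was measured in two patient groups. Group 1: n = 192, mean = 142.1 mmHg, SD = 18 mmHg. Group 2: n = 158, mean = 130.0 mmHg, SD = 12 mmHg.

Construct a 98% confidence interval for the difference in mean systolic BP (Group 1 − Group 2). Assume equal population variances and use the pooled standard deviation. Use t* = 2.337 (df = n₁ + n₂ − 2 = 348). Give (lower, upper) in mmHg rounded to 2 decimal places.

(8.19, 16.01)

s_p = √[((n₁−1)s₁² + (n₂−1)s₂²)/(n₁+n₂−2)] = √[(191·18² + 157·12²)/348] = 15.5818.
SE = 15.5818·√(1/192 + 1/158) = 1.6737.
With t* = 2.337, margin = 2.337 × 1.6737 = 3.9114.
x̄₁ − x̄₂ = 142.1 − 130.0 = 12.1000; interval 12.1000 ± 3.9114 = (8.19, 16.01).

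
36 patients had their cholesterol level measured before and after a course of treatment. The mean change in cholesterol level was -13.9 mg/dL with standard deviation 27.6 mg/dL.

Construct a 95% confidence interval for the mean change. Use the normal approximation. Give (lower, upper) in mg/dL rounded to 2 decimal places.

(-22.92, -4.88)

Paired design: SE = s_d/√n = 27.6/√36 = 4.6000.
z* = 1.960; margin of error = 1.960 × 4.6000 = 9.0160.
-13.9 ± 9.0160 → (-22.92, -4.88).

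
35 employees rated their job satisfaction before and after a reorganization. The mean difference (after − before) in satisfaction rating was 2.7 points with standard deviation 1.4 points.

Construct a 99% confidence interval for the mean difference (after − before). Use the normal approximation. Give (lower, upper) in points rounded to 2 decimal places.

(2.09, 3.31)

This is a matched-pairs design, so SE = s_d/√n = 1.4/√35 = 0.2366.
Margin = 2.576 × 0.2366 = 0.6095; the interval is 2.7 ± 0.6095 = (2.09, 3.31).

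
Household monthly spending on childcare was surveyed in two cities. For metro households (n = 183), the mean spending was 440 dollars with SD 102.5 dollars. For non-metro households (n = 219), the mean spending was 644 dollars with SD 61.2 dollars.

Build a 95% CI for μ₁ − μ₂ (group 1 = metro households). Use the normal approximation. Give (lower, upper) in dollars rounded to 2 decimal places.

Standard errors of each mean: 102.5/√183 = 7.5770 and 61.2/√219 = 4.1355.
SE(x̄₁ − x̄₂) = √(7.5770² + 4.1355²) = 8.6321 for independent samples with unequal variances.
With z* = 1.960, the margin is 1.960 × 8.6321 = 16.9189.
x̄₁ − x̄₂ = 440 − 644 = -204.0000; the interval is -204.0000 ± 16.9189 = (-220.92, -187.08).

(-220.92, -187.08)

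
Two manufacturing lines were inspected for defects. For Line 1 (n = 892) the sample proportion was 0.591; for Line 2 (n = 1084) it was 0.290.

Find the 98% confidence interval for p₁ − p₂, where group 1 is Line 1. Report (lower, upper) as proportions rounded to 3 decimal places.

Each SE is √(p̂(1−p̂)/n): √(0.5910·0.4090/892) = 0.01646 and √(0.2900·0.7100/1084) = 0.01378.
SE(p̂₁ − p̂₂) = √(SE₁² + SE₂²) = √(0.0002709316 + 0.0001898884) = 0.02147, since the two samples are independent.
At 98% confidence z* = 2.326; margin = 2.326 × 0.02147 = 0.04994.
The difference is 0.5910 − 0.2900 = 0.3010, so the interval is 0.3010 ± 0.04994 = (0.251, 0.351).

(0.251, 0.351)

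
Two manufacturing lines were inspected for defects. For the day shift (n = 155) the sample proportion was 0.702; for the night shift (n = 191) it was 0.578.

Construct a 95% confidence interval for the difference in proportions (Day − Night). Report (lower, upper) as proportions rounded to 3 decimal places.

The two standard errors are √(0.7020×0.2980/155) = 0.03674 and √(0.5780×0.4220/191) = 0.03574.
Because the samples are independent, SE_diff = √(0.03674² + 0.03574²) = 0.05126.
Using z* = 1.960 for 95%, ME = 1.960 × 0.05126 = 0.10047.
p̂₁ − p̂₂ = 0.1240; interval 0.1240 ± 0.10047 gives (0.024, 0.224).

(0.024, 0.224)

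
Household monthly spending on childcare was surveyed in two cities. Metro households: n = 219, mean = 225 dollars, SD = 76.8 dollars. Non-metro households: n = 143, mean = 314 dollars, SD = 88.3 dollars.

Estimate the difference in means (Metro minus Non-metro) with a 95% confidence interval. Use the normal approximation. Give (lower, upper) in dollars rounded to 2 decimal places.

Per-group SEs: s₁/√n₁ = 76.8/√219 = 5.1897, s₂/√n₂ = 88.3/√143 = 7.3840.
Unpooled SE of the difference: √(26.93298609 + 54.523456) = 9.0253.
Margin of error = z* · SE = 1.960 × 9.0253 = 17.6896.
x̄₁ − x̄₂ = 225 − 314 = -89.0000.
CI: -89.0000 ± 17.6896 = (-106.69, -71.31).

(-106.69, -71.31)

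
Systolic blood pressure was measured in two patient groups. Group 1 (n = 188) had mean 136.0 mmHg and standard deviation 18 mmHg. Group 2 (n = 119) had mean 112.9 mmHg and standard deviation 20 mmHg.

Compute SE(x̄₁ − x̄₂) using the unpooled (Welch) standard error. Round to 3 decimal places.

Per-group SEs: s₁/√n₁ = 18/√188 = 1.3128, s₂/√n₂ = 20/√119 = 1.8334.
Unpooled SE of the difference: √(1.72344384 + 3.36135556) = 2.2549.

2.255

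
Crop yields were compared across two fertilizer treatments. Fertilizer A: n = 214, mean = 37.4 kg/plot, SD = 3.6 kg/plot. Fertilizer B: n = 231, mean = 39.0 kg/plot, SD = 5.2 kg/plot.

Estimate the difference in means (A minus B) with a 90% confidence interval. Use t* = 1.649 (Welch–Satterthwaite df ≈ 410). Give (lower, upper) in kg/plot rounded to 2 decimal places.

Standard errors of each mean: 3.6/√214 = 0.2461 and 5.2/√231 = 0.3421.
SE(x̄₁ − x̄₂) = √(0.2461² + 0.3421²) = 0.4214 for independent samples with unequal variances.
With t* = 1.649, the margin is 1.649 × 0.4214 = 0.6949.
x̄₁ − x̄₂ = 37.4 − 39.0 = -1.6000; the interval is -1.6000 ± 0.6949 = (-2.29, -0.91).

(-2.29, -0.91)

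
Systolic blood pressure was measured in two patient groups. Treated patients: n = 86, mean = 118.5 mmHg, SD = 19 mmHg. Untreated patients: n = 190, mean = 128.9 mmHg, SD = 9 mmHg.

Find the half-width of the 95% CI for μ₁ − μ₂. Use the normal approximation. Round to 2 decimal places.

Standard errors of each mean: 19/√86 = 2.0488 and 9/√190 = 0.6529.
SE(x̄₁ − x̄₂) = √(2.0488² + 0.6529²) = 2.1503 for independent samples with unequal variances.
With z* = 1.960, the margin is 1.960 × 2.1503 = 4.2146.

4.21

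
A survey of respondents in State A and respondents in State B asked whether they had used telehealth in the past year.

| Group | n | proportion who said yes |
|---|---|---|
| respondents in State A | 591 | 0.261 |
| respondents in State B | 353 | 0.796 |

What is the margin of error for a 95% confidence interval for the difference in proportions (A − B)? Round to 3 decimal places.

0.055

Each SE is √(p̂(1−p̂)/n): √(0.2610·0.7390/591) = 0.01807 and √(0.7960·0.2040/353) = 0.02145.
SE(p̂₁ − p̂₂) = √(SE₁² + SE₂²) = √(0.0003265249 + 0.0004601025) = 0.02805, since the two samples are independent.
At 95% confidence z* = 1.960; margin = 1.960 × 0.02805 = 0.05498.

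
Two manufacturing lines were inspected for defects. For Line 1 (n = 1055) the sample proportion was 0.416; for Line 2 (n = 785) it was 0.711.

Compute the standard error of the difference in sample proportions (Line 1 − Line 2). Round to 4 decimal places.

0.0222

The two standard errors are √(0.4160×0.5840/1055) = 0.01517 and √(0.7110×0.2890/785) = 0.01618.
Because the samples are independent, SE_diff = √(0.01517² + 0.01618²) = 0.02218.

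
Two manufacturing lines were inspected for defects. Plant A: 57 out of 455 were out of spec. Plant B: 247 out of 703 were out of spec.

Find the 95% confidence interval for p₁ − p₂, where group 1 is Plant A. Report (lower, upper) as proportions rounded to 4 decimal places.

(-0.2727, -0.1795)

Sample proportions: 57/455 = 0.1253, 247/703 = 0.3514.
Each SE is √(p̂(1−p̂)/n): √(0.1253·0.8747/455) = 0.01552 and √(0.3514·0.6486/703) = 0.01801.
SE(p̂₁ − p̂₂) = √(SE₁² + SE₂²) = √(0.0002408704 + 0.0003243601) = 0.02377, since the two samples are independent.
At 95% confidence z* = 1.960; margin = 1.960 × 0.02377 = 0.04659.
The difference is 0.1253 − 0.3514 = -0.2261, so the interval is -0.2261 ± 0.04659 = (-0.2727, -0.1795).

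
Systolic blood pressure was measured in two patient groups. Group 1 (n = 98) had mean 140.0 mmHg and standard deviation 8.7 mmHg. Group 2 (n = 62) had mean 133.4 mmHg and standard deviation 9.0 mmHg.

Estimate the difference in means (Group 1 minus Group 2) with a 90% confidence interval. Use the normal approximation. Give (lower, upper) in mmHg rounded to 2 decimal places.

(4.23, 8.97)

SE₁ = s₁/√n₁ = 8.7/√98 = 0.8788; SE₂ = 9.0/√62 = 1.1430.
Independent samples, unequal variances: SE_diff = √(SE₁² + SE₂²) = √(0.77228944 + 1.306449) = 1.4418.
z* = 1.645, so margin of error = 1.645 × 1.4418 = 2.3718.
Difference in means = 140.0 − 133.4 = 6.6000.
6.6000 ± 2.3718 → (4.23, 8.97).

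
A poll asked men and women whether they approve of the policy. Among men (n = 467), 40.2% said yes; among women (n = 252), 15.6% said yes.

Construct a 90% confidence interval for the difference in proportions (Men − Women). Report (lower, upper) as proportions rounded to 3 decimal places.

Each SE is √(p̂(1−p̂)/n): √(0.4020·0.5980/467) = 0.02269 and √(0.1560·0.8440/252) = 0.02286.
SE(p̂₁ − p̂₂) = √(SE₁² + SE₂²) = √(0.0005148361 + 0.0005225796) = 0.03221, since the two samples are independent.
At 90% confidence z* = 1.645; margin = 1.645 × 0.03221 = 0.05299.
The difference is 0.4020 − 0.1560 = 0.2460, so the interval is 0.2460 ± 0.05299 = (0.193, 0.299).

(0.193, 0.299)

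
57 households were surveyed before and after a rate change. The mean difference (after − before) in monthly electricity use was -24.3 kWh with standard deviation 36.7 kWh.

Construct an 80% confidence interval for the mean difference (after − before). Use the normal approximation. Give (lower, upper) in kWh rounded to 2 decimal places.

(-30.53, -18.07)

Paired design: SE = s_d/√n = 36.7/√57 = 4.8610.
z* = 1.282; margin of error = 1.282 × 4.8610 = 6.2318.
-24.3 ± 6.2318 → (-30.53, -18.07).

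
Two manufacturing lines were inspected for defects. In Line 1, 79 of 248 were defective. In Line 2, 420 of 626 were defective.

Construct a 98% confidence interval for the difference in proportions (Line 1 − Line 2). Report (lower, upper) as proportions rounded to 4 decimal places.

(-0.4339, -0.2709)

Sample proportions: 79/248 = 0.3185, 420/626 = 0.6709.
Each SE is √(p̂(1−p̂)/n): √(0.3185·0.6815/248) = 0.02958 and √(0.6709·0.3291/626) = 0.01878.
SE(p̂₁ − p̂₂) = √(SE₁² + SE₂²) = √(0.0008749764 + 0.0003526884) = 0.03504, since the two samples are independent.
At 98% confidence z* = 2.326; margin = 2.326 × 0.03504 = 0.08150.
The difference is 0.3185 − 0.6709 = -0.3524, so the interval is -0.3524 ± 0.08150 = (-0.4339, -0.2709).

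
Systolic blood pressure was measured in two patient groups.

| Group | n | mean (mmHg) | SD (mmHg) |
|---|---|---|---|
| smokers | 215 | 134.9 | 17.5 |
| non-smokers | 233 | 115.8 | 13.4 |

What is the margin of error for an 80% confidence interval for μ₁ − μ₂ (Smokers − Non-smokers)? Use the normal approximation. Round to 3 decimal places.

SE₁ = s₁/√n₁ = 17.5/√215 = 1.1935; SE₂ = 13.4/√233 = 0.8779.
Independent samples, unequal variances: SE_diff = √(SE₁² + SE₂²) = √(1.42444225 + 0.77070841) = 1.4816.
z* = 1.282, so margin of error = 1.282 × 1.4816 = 1.8994.

1.899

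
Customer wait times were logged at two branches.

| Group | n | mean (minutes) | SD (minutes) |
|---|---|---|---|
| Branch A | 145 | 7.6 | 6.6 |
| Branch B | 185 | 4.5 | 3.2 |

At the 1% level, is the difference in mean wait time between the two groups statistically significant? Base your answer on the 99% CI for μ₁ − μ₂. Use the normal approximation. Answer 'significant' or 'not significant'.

significant

SE₁ = s₁/√n₁ = 6.6/√145 = 0.5481; SE₂ = 3.2/√185 = 0.2353.
Independent samples, unequal variances: SE_diff = √(SE₁² + SE₂²) = √(0.30041361 + 0.05536609) = 0.5965.
z* = 2.576, so margin of error = 2.576 × 0.5965 = 1.5366.
Difference in means = 7.6 − 4.5 = 3.1000.
3.1000 ± 1.5366 → (1.5634, 4.6366).
The interval (1.5634, 4.6366) does not contain 0, so the difference is significant.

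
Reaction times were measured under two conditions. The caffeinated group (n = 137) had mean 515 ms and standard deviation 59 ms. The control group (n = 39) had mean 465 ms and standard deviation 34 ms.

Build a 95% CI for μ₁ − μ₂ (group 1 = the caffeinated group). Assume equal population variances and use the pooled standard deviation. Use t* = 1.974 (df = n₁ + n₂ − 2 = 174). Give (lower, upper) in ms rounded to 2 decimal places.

s_p = √[((n₁−1)s₁² + (n₂−1)s₂²)/(n₁+n₂−2)] = √[(136·59² + 38·34²)/174] = 54.5274.
SE = 54.5274·√(1/137 + 1/39) = 9.8964.
With t* = 1.974, margin = 1.974 × 9.8964 = 19.5355.
x̄₁ − x̄₂ = 515 − 465 = 50.0000; interval 50.0000 ± 19.5355 = (30.46, 69.54).

(30.46, 69.54)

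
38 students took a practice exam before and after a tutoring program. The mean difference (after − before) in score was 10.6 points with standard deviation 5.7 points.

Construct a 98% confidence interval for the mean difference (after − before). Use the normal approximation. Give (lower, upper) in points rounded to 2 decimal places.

Paired design: SE = s_d/√n = 5.7/√38 = 0.9247.
z* = 2.326; margin of error = 2.326 × 0.9247 = 2.1509.
10.6 ± 2.1509 → (8.45, 12.75).

(8.45, 12.75)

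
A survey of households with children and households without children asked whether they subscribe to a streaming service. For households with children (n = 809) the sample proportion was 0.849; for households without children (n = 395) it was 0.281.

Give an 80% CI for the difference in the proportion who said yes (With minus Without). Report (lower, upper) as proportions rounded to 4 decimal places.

(0.5348, 0.6012)

Each SE is √(p̂(1−p̂)/n): √(0.8490·0.1510/809) = 0.01259 and √(0.2810·0.7190/395) = 0.02262.
SE(p̂₁ − p̂₂) = √(SE₁² + SE₂²) = √(0.0001585081 + 0.0005116644) = 0.02589, since the two samples are independent.
At 80% confidence z* = 1.282; margin = 1.282 × 0.02589 = 0.03319.
The difference is 0.8490 − 0.2810 = 0.5680, so the interval is 0.5680 ± 0.03319 = (0.5348, 0.6012).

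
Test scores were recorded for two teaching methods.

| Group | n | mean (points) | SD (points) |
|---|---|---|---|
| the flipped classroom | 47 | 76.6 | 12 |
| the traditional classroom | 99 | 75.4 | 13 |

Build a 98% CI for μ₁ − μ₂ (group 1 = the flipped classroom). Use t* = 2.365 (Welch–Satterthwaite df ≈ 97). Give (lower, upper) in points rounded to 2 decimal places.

(-3.97, 6.37)

Per-group SEs: s₁/√n₁ = 12/√47 = 1.7504, s₂/√n₂ = 13/√99 = 1.3065.
Unpooled SE of the difference: √(3.06390016 + 1.70694225) = 2.1842.
Margin of error = t* · SE = 2.365 × 2.1842 = 5.1656.
x̄₁ − x̄₂ = 76.6 − 75.4 = 1.2000.
CI: 1.2000 ± 5.1656 = (-3.97, 6.37).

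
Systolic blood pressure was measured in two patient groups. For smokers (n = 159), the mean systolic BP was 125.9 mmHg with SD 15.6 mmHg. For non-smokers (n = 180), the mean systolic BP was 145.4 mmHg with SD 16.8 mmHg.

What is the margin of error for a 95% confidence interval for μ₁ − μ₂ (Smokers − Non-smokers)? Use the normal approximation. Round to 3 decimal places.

3.450

Standard errors of each mean: 15.6/√159 = 1.2372 and 16.8/√180 = 1.2522.
SE(x̄₁ − x̄₂) = √(1.2372² + 1.2522²) = 1.7603 for independent samples with unequal variances.
With z* = 1.960, the margin is 1.960 × 1.7603 = 3.4502.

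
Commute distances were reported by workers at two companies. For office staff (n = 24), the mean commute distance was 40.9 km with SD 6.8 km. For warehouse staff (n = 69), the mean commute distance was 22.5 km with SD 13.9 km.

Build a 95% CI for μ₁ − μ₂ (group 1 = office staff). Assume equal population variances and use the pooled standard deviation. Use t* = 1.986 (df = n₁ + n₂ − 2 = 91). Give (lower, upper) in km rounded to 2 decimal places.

(12.52, 24.28)

s_p = √[((n₁−1)s₁² + (n₂−1)s₂²)/(n₁+n₂−2)] = √[(23·6.8² + 68·13.9²)/91] = 12.4925.
SE = 12.4925·√(1/24 + 1/69) = 2.9605.
With t* = 1.986, margin = 1.986 × 2.9605 = 5.8796.
x̄₁ − x̄₂ = 40.9 − 22.5 = 18.4000; interval 18.4000 ± 5.8796 = (12.52, 24.28).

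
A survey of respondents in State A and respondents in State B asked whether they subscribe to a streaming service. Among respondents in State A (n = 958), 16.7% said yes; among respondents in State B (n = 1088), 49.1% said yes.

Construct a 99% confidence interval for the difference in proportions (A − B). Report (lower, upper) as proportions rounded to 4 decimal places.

Each SE is √(p̂(1−p̂)/n): √(0.1670·0.8330/958) = 0.01205 and √(0.4910·0.5090/1088) = 0.01516.
SE(p̂₁ − p̂₂) = √(SE₁² + SE₂²) = √(0.0001452025 + 0.0002298256) = 0.01937, since the two samples are independent.
At 99% confidence z* = 2.576; margin = 2.576 × 0.01937 = 0.04990.
The difference is 0.1670 − 0.4910 = -0.3240, so the interval is -0.3240 ± 0.04990 = (-0.3739, -0.2741).

(-0.3739, -0.2741)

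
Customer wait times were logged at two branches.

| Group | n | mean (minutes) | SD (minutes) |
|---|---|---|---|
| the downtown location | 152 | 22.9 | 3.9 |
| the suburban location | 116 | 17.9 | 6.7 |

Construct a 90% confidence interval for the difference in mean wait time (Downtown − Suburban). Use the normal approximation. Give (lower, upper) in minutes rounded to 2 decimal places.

Standard errors of each mean: 3.9/√152 = 0.3163 and 6.7/√116 = 0.6221.
SE(x̄₁ − x̄₂) = √(0.3163² + 0.6221²) = 0.6979 for independent samples with unequal variances.
With z* = 1.645, the margin is 1.645 × 0.6979 = 1.1480.
x̄₁ − x̄₂ = 22.9 − 17.9 = 5.0000; the interval is 5.0000 ± 1.1480 = (3.85, 6.15).

(3.85, 6.15)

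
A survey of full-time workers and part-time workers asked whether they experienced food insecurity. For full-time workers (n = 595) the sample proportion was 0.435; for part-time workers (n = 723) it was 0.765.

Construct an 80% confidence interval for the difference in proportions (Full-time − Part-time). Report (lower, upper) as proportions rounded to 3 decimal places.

(-0.363, -0.297)

The two standard errors are √(0.4350×0.5650/595) = 0.02032 and √(0.7650×0.2350/723) = 0.01577.
Because the samples are independent, SE_diff = √(0.02032² + 0.01577²) = 0.02572.
Using z* = 1.282 for 80%, ME = 1.282 × 0.02572 = 0.03297.
p̂₁ − p̂₂ = -0.3300; interval -0.3300 ± 0.03297 gives (-0.363, -0.297).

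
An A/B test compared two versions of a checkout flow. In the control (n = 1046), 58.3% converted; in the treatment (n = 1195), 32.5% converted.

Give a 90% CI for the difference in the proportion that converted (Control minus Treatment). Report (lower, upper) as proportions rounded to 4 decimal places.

Each SE is √(p̂(1−p̂)/n): √(0.5830·0.4170/1046) = 0.01525 and √(0.3250·0.6750/1195) = 0.01355.
SE(p̂₁ − p̂₂) = √(SE₁² + SE₂²) = √(0.0002325625 + 0.0001836025) = 0.02040, since the two samples are independent.
At 90% confidence z* = 1.645; margin = 1.645 × 0.02040 = 0.03356.
The difference is 0.5830 − 0.3250 = 0.2580, so the interval is 0.2580 ± 0.03356 = (0.2244, 0.2916).

(0.2244, 0.2916)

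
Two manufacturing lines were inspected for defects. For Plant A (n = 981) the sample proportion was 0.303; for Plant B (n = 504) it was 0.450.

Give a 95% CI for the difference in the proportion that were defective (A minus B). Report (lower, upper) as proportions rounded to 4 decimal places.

(-0.1991, -0.0949)

SE₁ = √(p̂₁(1−p̂₁)/n₁) = √(0.3030·0.6970/981) = 0.01467; SE₂ = √(0.4500·0.5500/504) = 0.02216.
Independent samples: SE of the difference = √(SE₁² + SE₂²) = √(0.0002152089 + 0.0004910656) = 0.02658.
z* for 95% confidence is 1.960, so the margin of error is 1.960 × 0.02658 = 0.05210.
Point estimate p̂₁ − p̂₂ = 0.3030 − 0.4500 = -0.1470.
-0.1470 ± 0.05210 → (-0.1991, -0.0949).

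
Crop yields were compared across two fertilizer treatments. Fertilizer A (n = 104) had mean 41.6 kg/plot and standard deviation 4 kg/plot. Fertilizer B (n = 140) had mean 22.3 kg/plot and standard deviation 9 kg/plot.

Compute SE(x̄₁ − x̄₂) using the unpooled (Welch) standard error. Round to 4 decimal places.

Standard errors of each mean: 4/√104 = 0.3922 and 9/√140 = 0.7606.
SE(x̄₁ − x̄₂) = √(0.3922² + 0.7606²) = 0.8558 for independent samples with unequal variances.

0.8558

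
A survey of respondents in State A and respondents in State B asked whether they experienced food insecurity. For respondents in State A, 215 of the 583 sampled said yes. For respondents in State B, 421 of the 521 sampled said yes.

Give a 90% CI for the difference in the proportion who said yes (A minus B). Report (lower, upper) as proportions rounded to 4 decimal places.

First, p̂₁ = 215/583 = 0.3688; p̂₂ = 421/521 = 0.8081.
The two standard errors are √(0.3688×0.6312/583) = 0.01998 and √(0.8081×0.1919/521) = 0.01725.
Because the samples are independent, SE_diff = √(0.01998² + 0.01725²) = 0.02640.
Using z* = 1.645 for 90%, ME = 1.645 × 0.02640 = 0.04343.
p̂₁ − p̂₂ = -0.4393; interval -0.4393 ± 0.04343 gives (-0.4827, -0.3959).

(-0.4827, -0.3959)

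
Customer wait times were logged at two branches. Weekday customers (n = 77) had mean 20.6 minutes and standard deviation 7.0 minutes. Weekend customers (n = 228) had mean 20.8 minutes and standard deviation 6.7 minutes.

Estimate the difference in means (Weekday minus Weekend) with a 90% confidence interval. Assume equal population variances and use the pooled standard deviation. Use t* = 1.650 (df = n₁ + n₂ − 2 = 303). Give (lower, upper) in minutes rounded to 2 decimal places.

s_p = √[((n₁−1)s₁² + (n₂−1)s₂²)/(n₁+n₂−2)] = √[(76·7.0² + 227·6.7²)/303] = 6.7765.
SE = 6.7765·√(1/77 + 1/228) = 0.8932.
With t* = 1.650, margin = 1.650 × 0.8932 = 1.4738.
x̄₁ − x̄₂ = 20.6 − 20.8 = -0.2000; interval -0.2000 ± 1.4738 = (-1.67, 1.27).

(-1.67, 1.27)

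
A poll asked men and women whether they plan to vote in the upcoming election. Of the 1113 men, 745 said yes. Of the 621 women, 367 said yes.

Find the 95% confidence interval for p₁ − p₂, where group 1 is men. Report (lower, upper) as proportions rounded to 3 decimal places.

p̂₁ = 745/1113 = 0.6694 and p̂₂ = 367/621 = 0.5910.
SE₁ = √(p̂₁(1−p̂₁)/n₁) = √(0.6694·0.3306/1113) = 0.01410; SE₂ = √(0.5910·0.4090/621) = 0.01973.
Independent samples: SE of the difference = √(SE₁² + SE₂²) = √(0.00019881 + 0.0003892729) = 0.02425.
z* for 95% confidence is 1.960, so the margin of error is 1.960 × 0.02425 = 0.04753.
Point estimate p̂₁ − p̂₂ = 0.6694 − 0.5910 = 0.0784.
0.0784 ± 0.04753 → (0.031, 0.126).

(0.031, 0.126)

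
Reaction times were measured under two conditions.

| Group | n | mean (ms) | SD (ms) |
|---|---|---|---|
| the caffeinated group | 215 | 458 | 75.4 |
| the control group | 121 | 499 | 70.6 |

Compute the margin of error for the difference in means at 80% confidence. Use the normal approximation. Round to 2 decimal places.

Per-group SEs: s₁/√n₁ = 75.4/√215 = 5.1422, s₂/√n₂ = 70.6/√121 = 6.4182.
Unpooled SE of the difference: √(26.44222084 + 41.19329124) = 8.2241.
Margin of error = z* · SE = 1.282 × 8.2241 = 10.5433.

10.54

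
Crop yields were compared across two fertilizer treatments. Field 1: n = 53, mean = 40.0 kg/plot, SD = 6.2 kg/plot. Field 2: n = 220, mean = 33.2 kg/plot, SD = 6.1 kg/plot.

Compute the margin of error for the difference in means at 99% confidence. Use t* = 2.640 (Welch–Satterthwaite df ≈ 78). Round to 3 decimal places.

Per-group SEs: s₁/√n₁ = 6.2/√53 = 0.8516, s₂/√n₂ = 6.1/√220 = 0.4113.
Unpooled SE of the difference: √(0.72522256 + 0.16916769) = 0.9457.
Margin of error = t* · SE = 2.640 × 0.9457 = 2.4966.

2.497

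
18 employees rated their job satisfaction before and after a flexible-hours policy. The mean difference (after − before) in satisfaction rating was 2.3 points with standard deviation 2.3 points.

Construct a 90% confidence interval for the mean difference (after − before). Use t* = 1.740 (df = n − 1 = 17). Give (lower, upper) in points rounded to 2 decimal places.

This is a matched-pairs design, so SE = s_d/√n = 2.3/√18 = 0.5421.
Margin = 1.740 × 0.5421 = 0.9433; the interval is 2.3 ± 0.9433 = (1.36, 3.24).

(1.36, 3.24)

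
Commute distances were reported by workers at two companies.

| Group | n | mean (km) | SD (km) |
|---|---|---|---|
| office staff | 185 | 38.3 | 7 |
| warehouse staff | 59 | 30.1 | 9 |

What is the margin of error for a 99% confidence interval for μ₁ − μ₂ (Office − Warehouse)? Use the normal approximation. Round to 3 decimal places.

3.297

SE₁ = s₁/√n₁ = 7/√185 = 0.5147; SE₂ = 9/√59 = 1.1717.
Independent samples, unequal variances: SE_diff = √(SE₁² + SE₂²) = √(0.26491609 + 1.37288089) = 1.2798.
z* = 2.576, so margin of error = 2.576 × 1.2798 = 3.2968.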